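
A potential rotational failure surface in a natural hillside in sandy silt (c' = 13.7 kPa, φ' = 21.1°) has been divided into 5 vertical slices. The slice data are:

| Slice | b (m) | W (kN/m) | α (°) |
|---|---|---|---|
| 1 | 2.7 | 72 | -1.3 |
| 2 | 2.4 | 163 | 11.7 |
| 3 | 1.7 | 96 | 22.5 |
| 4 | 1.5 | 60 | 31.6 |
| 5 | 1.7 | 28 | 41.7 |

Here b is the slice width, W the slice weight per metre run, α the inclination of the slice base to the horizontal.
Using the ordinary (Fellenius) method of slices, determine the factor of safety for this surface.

FS = 2.56

Ordinary method of slices: FS = Σ[c'·Δl_i + (W_i cosα_i)·tanφ'] / Σ W_i sinα_i, with Δl_i = b_i / cosα_i.
Slice 1: Δl = 2.7/cos(-1.3°) = 2.701 m; N'_1 = 72·cos(-1.3°) = 72.0; c'Δl = 37.00; W sinα = -1.6
Slice 2: Δl = 2.4/cos11.7° = 2.451 m; N'_2 = 163·cos11.7° = 159.6; c'Δl = 33.58; W sinα = 33.1
Slice 3: Δl = 1.7/cos22.5° = 1.840 m; N'_3 = 96·cos22.5° = 88.7; c'Δl = 25.21; W sinα = 36.7
Slice 4: Δl = 1.5/cos31.6° = 1.761 m; N'_4 = 60·cos31.6° = 51.1; c'Δl = 24.13; W sinα = 31.4
Slice 5: Δl = 1.7/cos41.7° = 2.277 m; N'_5 = 28·cos41.7° = 20.9; c'Δl = 31.19; W sinα = 18.6
Σc'Δl = 151.1 kN/m; ΣN' = 392.3 kN/m; ΣW sinα = 118.2 kN/m
Resisting = 151.1 + 392.3·tan21.1° = 151.1 + 151.4 = 302.5 kN/m
FS = 302.5 / 118.2 = 2.559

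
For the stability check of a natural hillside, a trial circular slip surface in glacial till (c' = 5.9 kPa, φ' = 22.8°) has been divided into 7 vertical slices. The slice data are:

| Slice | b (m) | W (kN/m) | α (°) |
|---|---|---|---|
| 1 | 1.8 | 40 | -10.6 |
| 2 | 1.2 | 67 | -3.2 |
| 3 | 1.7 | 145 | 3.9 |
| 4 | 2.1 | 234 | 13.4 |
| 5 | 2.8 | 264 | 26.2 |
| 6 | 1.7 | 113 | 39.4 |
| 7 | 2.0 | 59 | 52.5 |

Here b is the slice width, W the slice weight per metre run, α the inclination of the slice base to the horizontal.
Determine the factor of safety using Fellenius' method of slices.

Ordinary method of slices: FS = Σ[c'·Δl_i + (W_i cosα_i)·tanφ'] / Σ W_i sinα_i, with Δl_i = b_i / cosα_i.
Slice 1: Δl = 1.8/cos(-10.6°) = 1.831 m; N'_1 = 40·cos(-10.6°) = 39.3; c'Δl = 10.80; W sinα = -7.4
Slice 2: Δl = 1.2/cos(-3.2°) = 1.202 m; N'_2 = 67·cos(-3.2°) = 66.9; c'Δl = 7.09; W sinα = -3.7
Slice 3: Δl = 1.7/cos3.9° = 1.704 m; N'_3 = 145·cos3.9° = 144.7; c'Δl = 10.05; W sinα = 9.9
Slice 4: Δl = 2.1/cos13.4° = 2.159 m; N'_4 = 234·cos13.4° = 227.6; c'Δl = 12.74; W sinα = 54.2
Slice 5: Δl = 2.8/cos26.2° = 3.121 m; N'_5 = 264·cos26.2° = 236.9; c'Δl = 18.41; W sinα = 116.6
Slice 6: Δl = 1.7/cos39.4° = 2.200 m; N'_6 = 113·cos39.4° = 87.3; c'Δl = 12.98; W sinα = 71.7
Slice 7: Δl = 2.0/cos52.5° = 3.285 m; N'_7 = 59·cos52.5° = 35.9; c'Δl = 19.38; W sinα = 46.8
Σc'Δl = 91.5 kN/m; ΣN' = 838.6 kN/m; ΣW sinα = 288.1 kN/m
Resisting = 91.5 + 838.6·tan22.8° = 91.5 + 352.5 = 444.0 kN/m
FS = 444.0 / 288.1 = 1.541

FS = 1.54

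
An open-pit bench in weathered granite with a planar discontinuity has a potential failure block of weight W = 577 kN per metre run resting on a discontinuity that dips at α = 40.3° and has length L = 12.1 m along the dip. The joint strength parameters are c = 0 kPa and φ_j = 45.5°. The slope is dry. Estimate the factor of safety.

FS = 1.20

Resolving the block weight along and normal to the plane and applying the Mohr–Coulomb strength on the joint:
N' = W cosα = 577·cos40.3° = 440.1 kN/m
Driving force T = W sinα = 577·sin40.3° = 373.2 kN/m
Resisting force R = c·L + N'·tanφ_j = 0·12.1 + 440.1·tan45.5° = 0.0 + 447.8 = 447.8 kN/m
FS = R / T = 447.8 / 373.2 = 1.200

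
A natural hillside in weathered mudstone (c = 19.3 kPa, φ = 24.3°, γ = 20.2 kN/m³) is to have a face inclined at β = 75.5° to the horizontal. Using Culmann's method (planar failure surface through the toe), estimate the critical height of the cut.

H_c = 9.03 m

Culmann's analysis gives the critical failure plane at α_cr = (β + φ)/2 = (75.5 + 24.3)/2 = 49.9°, and the critical height
H_c = (4c/γ) · sinβ cosφ / [1 − cos(β − φ)]
    = (4·19.3/20.2) · sin75.5°·cos24.3° / [1 − cos(51.2°)]
    = 3.822 · 0.9681·0.9114 / [1 − 0.6266]
    = 3.822 · 0.8824 / 0.3734
    = 9.03 m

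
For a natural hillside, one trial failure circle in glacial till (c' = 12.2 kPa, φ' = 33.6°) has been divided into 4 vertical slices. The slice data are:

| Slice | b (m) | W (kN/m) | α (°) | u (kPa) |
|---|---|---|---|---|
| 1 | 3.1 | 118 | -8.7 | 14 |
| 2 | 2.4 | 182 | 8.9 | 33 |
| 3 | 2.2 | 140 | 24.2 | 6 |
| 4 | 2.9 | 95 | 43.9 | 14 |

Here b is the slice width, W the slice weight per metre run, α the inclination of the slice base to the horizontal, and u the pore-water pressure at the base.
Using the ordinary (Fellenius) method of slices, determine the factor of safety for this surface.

Ordinary method of slices: FS = Σ[c'·Δl_i + (W_i cosα_i − u_i·Δl_i)·tanφ'] / Σ W_i sinα_i, with Δl_i = b_i / cosα_i.
Slice 1: Δl = 3.1/cos(-8.7°) = 3.136 m; N'_1 = 118·cos(-8.7°) − 14·3.136 = 72.7; c'Δl = 38.26; W sinα = -17.8
Slice 2: Δl = 2.4/cos8.9° = 2.429 m; N'_2 = 182·cos8.9° − 33·2.429 = 99.6; c'Δl = 29.64; W sinα = 28.2
Slice 3: Δl = 2.2/cos24.2° = 2.412 m; N'_3 = 140·cos24.2° − 6·2.412 = 113.2; c'Δl = 29.43; W sinα = 57.4
Slice 4: Δl = 2.9/cos43.9° = 4.025 m; N'_4 = 95·cos43.9° − 14·4.025 = 12.1; c'Δl = 49.10; W sinα = 65.9
Σc'Δl = 146.4 kN/m; ΣN' = 297.7 kN/m; ΣW sinα = 133.6 kN/m
Resisting = 146.4 + 297.7·tan33.6° = 146.4 + 197.8 = 344.2 kN/m
FS = 344.2 / 133.6 = 2.577

FS = 2.58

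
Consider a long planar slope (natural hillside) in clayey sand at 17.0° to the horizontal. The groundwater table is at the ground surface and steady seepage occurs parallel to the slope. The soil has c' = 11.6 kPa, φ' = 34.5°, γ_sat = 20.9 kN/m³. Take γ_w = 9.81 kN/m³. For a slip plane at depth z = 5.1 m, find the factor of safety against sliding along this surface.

FS = 1.58

With seepage parallel to the slope and the water table at the surface, the effective normal stress on the slip plane uses the buoyant unit weight γ' = γ_sat − γ_w while the driving shear stress uses γ_sat:
FS = [c' + γ' z cos²β tanφ'] / [γ_sat z sinβ cosβ]
γ' = 20.9 − 9.81 = 11.09 kN/m³
Numerator = 11.6 + 11.09·5.1·cos²17.0°·tan34.5° = 11.6 + 11.09·5.1·0.9145·0.6873 = 47.149 kPa
Denominator = 20.9·5.1·sin17.0°·cos17.0° = 20.9·5.1·0.2924·0.9563 = 29.802 kPa
FS = 47.149 / 29.802 = 1.582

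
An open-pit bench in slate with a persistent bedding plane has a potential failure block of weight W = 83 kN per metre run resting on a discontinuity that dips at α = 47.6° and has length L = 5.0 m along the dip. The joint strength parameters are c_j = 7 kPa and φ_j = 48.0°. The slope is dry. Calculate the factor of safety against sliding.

FS = 1.59

Resolving the block weight along and normal to the plane and applying the Mohr–Coulomb strength on the joint:
N' = W cosα = 83·cos47.6° = 56.0 kN/m
Driving force T = W sinα = 83·sin47.6° = 61.3 kN/m
Resisting force R = c_j·L + N'·tanφ_j = 7·5.0 + 56.0·tan48.0° = 35.0 + 62.2 = 97.2 kN/m
FS = R / T = 97.2 / 61.3 = 1.585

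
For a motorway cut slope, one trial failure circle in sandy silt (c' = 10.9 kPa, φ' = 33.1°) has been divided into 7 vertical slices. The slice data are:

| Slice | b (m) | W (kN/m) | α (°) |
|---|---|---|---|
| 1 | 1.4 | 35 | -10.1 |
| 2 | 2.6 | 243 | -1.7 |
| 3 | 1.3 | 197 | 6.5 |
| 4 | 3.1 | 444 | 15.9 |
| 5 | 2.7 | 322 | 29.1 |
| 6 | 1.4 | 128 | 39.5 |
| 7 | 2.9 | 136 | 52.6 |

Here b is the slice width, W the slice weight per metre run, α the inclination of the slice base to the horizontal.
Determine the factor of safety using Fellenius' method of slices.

FS = 2.28

Ordinary method of slices: FS = Σ[c'·Δl_i + (W_i cosα_i)·tanφ'] / Σ W_i sinα_i, with Δl_i = b_i / cosα_i.
Slice 1: Δl = 1.4/cos(-10.1°) = 1.422 m; N'_1 = 35·cos(-10.1°) = 34.5; c'Δl = 15.50; W sinα = -6.1
Slice 2: Δl = 2.6/cos(-1.7°) = 2.601 m; N'_2 = 243·cos(-1.7°) = 242.9; c'Δl = 28.35; W sinα = -7.2
Slice 3: Δl = 1.3/cos6.5° = 1.308 m; N'_3 = 197·cos6.5° = 195.7; c'Δl = 14.26; W sinα = 22.3
Slice 4: Δl = 3.1/cos15.9° = 3.223 m; N'_4 = 444·cos15.9° = 427.0; c'Δl = 35.13; W sinα = 121.6
Slice 5: Δl = 2.7/cos29.1° = 3.090 m; N'_5 = 322·cos29.1° = 281.4; c'Δl = 33.68; W sinα = 156.6
Slice 6: Δl = 1.4/cos39.5° = 1.814 m; N'_6 = 128·cos39.5° = 98.8; c'Δl = 19.78; W sinα = 81.4
Slice 7: Δl = 2.9/cos52.6° = 4.775 m; N'_7 = 136·cos52.6° = 82.6; c'Δl = 52.04; W sinα = 108.0
Σc'Δl = 198.8 kN/m; ΣN' = 1362.8 kN/m; ΣW sinα = 476.7 kN/m
Resisting = 198.8 + 1362.8·tan33.1° = 198.8 + 888.4 = 1087.2 kN/m
FS = 1087.2 / 476.7 = 2.281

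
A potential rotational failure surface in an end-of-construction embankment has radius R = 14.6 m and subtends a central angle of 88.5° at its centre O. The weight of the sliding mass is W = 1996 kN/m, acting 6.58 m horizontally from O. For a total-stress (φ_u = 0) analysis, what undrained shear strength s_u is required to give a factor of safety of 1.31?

s_u = 52.3 kPa

FS = s_u·L_a·R / (W·d), so s_u = FS·W·d / (L_a·R).
Arc length L_a = R·θ = 14.6·(88.5°·π/180) = 14.6·1.5446 = 22.55 m
s_u = 1.31·1996·6.58 / (22.55·14.6) = 17205.1 / 329.25 = 52.26 kPa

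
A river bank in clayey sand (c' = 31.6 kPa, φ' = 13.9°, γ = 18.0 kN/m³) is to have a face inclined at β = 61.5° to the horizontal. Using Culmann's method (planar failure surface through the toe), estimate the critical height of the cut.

Culmann's analysis gives the critical failure plane at α_cr = (β + φ')/2 = (61.5 + 13.9)/2 = 37.7°, and the critical height
H_c = (4c'/γ) · sinβ cosφ' / [1 − cos(β − φ')]
    = (4·31.6/18.0) · sin61.5°·cos13.9° / [1 − cos(47.6°)]
    = 7.022 · 0.8788·0.9707 / [1 − 0.6743]
    = 7.022 · 0.8531 / 0.3257
    = 18.39 m

H_c = 18.39 m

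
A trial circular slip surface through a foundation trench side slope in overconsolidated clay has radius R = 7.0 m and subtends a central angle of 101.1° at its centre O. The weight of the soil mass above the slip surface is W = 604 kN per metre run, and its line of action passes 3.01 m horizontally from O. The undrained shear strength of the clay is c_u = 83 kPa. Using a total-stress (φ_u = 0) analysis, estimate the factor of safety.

FS = 3.95

Taking moments about the centre O, the resisting moment is provided by the undrained shear strength acting along the arc:
Arc length L_a = R·θ = 7.0·(101.1°·π/180) = 7.0·1.7645 = 12.35 m
M_R = c_u·L_a·R = 83·12.35·7.0 = 7176.3 kN·m/m
M_D = W·d = 604·3.01 = 1818.0 kN·m/m
FS = M_R / M_D = 7176.3 / 1818.0 = 3.947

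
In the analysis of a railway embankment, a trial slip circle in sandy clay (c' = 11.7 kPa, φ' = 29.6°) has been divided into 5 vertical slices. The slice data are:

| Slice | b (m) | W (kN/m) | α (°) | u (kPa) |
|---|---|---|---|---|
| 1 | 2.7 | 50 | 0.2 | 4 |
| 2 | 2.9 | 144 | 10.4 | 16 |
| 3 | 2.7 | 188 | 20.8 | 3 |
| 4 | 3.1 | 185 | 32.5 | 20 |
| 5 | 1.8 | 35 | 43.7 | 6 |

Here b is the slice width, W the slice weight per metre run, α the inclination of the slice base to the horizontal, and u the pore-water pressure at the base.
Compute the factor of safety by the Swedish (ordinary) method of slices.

FS = 1.83

Ordinary method of slices: FS = Σ[c'·Δl_i + (W_i cosα_i − u_i·Δl_i)·tanφ'] / Σ W_i sinα_i, with Δl_i = b_i / cosα_i.
Slice 1: Δl = 2.7/cos0.2° = 2.700 m; N'_1 = 50·cos0.2° − 4·2.700 = 39.2; c'Δl = 31.59; W sinα = 0.2
Slice 2: Δl = 2.9/cos10.4° = 2.948 m; N'_2 = 144·cos10.4° − 16·2.948 = 94.5; c'Δl = 34.50; W sinα = 26.0
Slice 3: Δl = 2.7/cos20.8° = 2.888 m; N'_3 = 188·cos20.8° − 3·2.888 = 167.1; c'Δl = 33.79; W sinα = 66.8
Slice 4: Δl = 3.1/cos32.5° = 3.676 m; N'_4 = 185·cos32.5° − 20·3.676 = 82.5; c'Δl = 43.00; W sinα = 99.4
Slice 5: Δl = 1.8/cos43.7° = 2.490 m; N'_5 = 35·cos43.7° − 6·2.490 = 10.4; c'Δl = 29.13; W sinα = 24.2
Σc'Δl = 172.0 kN/m; ΣN' = 393.6 kN/m; ΣW sinα = 216.5 kN/m
Resisting = 172.0 + 393.6·tan29.6° = 172.0 + 223.6 = 395.6 kN/m
FS = 395.6 / 216.5 = 1.827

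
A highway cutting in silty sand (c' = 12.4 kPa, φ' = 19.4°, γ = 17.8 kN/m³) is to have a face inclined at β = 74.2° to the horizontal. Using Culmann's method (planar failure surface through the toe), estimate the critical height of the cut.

Culmann's analysis gives the critical failure plane at α_cr = (β + φ')/2 = (74.2 + 19.4)/2 = 46.8°, and the critical height
H_c = (4c'/γ) · sinβ cosφ' / [1 − cos(β − φ')]
    = (4·12.4/17.8) · sin74.2°·cos19.4° / [1 − cos(54.8°)]
    = 2.787 · 0.9622·0.9432 / [1 − 0.5764]
    = 2.787 · 0.9076 / 0.4236
    = 5.97 m

H_c = 5.97 m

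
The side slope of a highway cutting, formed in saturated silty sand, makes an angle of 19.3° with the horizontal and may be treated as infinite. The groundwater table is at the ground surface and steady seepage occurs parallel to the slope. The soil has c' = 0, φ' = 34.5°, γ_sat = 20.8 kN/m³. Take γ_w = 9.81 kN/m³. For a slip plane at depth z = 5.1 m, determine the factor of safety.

With seepage parallel to the slope and the water table at the surface, the effective normal stress on the slip plane uses the buoyant unit weight γ' = γ_sat − γ_w while the driving shear stress uses γ_sat:
FS = [c' + γ' z cos²β tanφ'] / [γ_sat z sinβ cosβ]
(For c' = 0 this reduces to FS = (γ'/γ_sat)·tanφ'/tanβ.)
γ' = 20.8 − 9.81 = 10.99 kN/m³
Numerator = 0.0 + 10.99·5.1·cos²19.3°·tan34.5° = 0.0 + 10.99·5.1·0.8908·0.6873 = 34.313 kPa
Denominator = 20.8·5.1·sin19.3°·cos19.3° = 20.8·5.1·0.3305·0.9438 = 33.091 kPa
FS = 34.313 / 33.091 = 1.037

FS = 1.04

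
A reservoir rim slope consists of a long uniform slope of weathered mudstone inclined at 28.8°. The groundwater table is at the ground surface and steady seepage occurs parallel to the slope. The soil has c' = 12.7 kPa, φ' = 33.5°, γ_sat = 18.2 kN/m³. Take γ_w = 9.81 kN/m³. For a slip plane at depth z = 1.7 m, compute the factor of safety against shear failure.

FS = 1.53

With seepage parallel to the slope and the water table at the surface, the effective normal stress on the slip plane uses the buoyant unit weight γ' = γ_sat − γ_w while the driving shear stress uses γ_sat:
FS = [c' + γ' z cos²β tanφ'] / [γ_sat z sinβ cosβ]
γ' = 18.2 − 9.81 = 8.39 kN/m³
Numerator = 12.7 + 8.39·1.7·cos²28.8°·tan33.5° = 12.7 + 8.39·1.7·0.7679·0.6619 = 19.949 kPa
Denominator = 18.2·1.7·sin28.8°·cos28.8° = 18.2·1.7·0.4818·0.8763 = 13.062 kPa
FS = 19.949 / 13.062 = 1.527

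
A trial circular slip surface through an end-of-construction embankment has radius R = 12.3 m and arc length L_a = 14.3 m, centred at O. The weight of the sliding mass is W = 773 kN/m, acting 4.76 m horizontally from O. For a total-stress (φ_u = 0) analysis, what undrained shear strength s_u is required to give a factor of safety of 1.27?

s_u = 26.6 kPa

FS = s_u·L_a·R / (W·d), so s_u = FS·W·d / (L_a·R).
s_u = 1.27·773·4.76 / (14.30·12.3) = 4672.9 / 175.89 = 26.57 kPa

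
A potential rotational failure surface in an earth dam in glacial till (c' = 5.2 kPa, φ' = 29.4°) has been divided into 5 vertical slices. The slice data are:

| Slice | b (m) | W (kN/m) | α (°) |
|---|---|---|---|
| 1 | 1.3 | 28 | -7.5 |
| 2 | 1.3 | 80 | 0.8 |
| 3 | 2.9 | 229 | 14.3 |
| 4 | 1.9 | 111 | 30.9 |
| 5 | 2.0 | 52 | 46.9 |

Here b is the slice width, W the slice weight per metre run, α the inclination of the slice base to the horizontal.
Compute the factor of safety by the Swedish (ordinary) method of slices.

FS = 2.12

Ordinary method of slices: FS = Σ[c'·Δl_i + (W_i cosα_i)·tanφ'] / Σ W_i sinα_i, with Δl_i = b_i / cosα_i.
Slice 1: Δl = 1.3/cos(-7.5°) = 1.311 m; N'_1 = 28·cos(-7.5°) = 27.8; c'Δl = 6.82; W sinα = -3.7
Slice 2: Δl = 1.3/cos0.8° = 1.300 m; N'_2 = 80·cos0.8° = 80.0; c'Δl = 6.76; W sinα = 1.1
Slice 3: Δl = 2.9/cos14.3° = 2.993 m; N'_3 = 229·cos14.3° = 221.9; c'Δl = 15.56; W sinα = 56.6
Slice 4: Δl = 1.9/cos30.9° = 2.214 m; N'_4 = 111·cos30.9° = 95.2; c'Δl = 11.51; W sinα = 57.0
Slice 5: Δl = 2.0/cos46.9° = 2.927 m; N'_5 = 52·cos46.9° = 35.5; c'Δl = 15.22; W sinα = 38.0
Σc'Δl = 55.9 kN/m; ΣN' = 460.4 kN/m; ΣW sinα = 149.0 kN/m
Resisting = 55.9 + 460.4·tan29.4° = 55.9 + 259.4 = 315.3 kN/m
FS = 315.3 / 149.0 = 2.116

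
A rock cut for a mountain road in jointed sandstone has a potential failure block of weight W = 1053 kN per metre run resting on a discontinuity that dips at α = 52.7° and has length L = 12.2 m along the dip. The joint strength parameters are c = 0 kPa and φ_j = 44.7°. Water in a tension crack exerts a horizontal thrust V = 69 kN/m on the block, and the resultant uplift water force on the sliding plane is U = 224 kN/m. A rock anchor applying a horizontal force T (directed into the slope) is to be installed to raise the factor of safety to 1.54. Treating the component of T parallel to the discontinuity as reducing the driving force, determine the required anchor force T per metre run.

Resolving forces along and normal to the sliding plane, with the horizontal anchor force T adding T·sinα to the effective normal force and T·cosα acting up the plane against the driving force:
FS = [cL + (W cosα − U − V sinα + T sinα) tanφ_j] / [W sinα + V cosα − T cosα]
Without the anchor: N' = 359.2 kN/m, driving T_d = 879.4 kN/m, resisting R = 0·12.2 + 359.2·tan44.7° = 355.5 kN/m, FS = 0.40.
Setting FS = 1.54 and solving for T:
1.54·(879.4 − T cos52.7°) = 355.5 + T sin52.7°·tan44.7°
T·(sin52.7°·tan44.7° + 1.54·cos52.7°) = 1.54·879.4 − 355.5
T·(0.7955·0.9896 + 1.54·0.6060) = 1354.3 − 355.5 = 998.9
T·1.7204 = 998.9
T = 580.6 kN/m

T = 581 kN/m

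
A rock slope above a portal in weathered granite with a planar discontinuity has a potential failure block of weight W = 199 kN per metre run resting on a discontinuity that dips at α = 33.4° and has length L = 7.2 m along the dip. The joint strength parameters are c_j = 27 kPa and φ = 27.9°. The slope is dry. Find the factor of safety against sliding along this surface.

FS = 2.58

Resolving the block weight along and normal to the plane and applying the Mohr–Coulomb strength on the joint:
N' = W cosα = 199·cos33.4° = 166.1 kN/m
Driving force T = W sinα = 199·sin33.4° = 109.5 kN/m
Resisting force R = c_j·L + N'·tanφ = 27·7.2 + 166.1·tan27.9° = 194.4 + 88.0 = 282.4 kN/m
FS = R / T = 282.4 / 109.5 = 2.578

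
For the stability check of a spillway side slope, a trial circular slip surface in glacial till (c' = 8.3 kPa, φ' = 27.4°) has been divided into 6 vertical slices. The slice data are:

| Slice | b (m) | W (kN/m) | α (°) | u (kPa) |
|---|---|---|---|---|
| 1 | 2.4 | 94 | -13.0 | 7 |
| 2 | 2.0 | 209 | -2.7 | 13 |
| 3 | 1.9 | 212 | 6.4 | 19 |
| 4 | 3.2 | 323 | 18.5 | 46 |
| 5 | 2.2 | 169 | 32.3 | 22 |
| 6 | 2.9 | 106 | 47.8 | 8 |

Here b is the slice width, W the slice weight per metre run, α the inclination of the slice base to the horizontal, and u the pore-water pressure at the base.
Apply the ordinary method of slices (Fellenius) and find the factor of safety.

FS = 1.91

Ordinary method of slices: FS = Σ[c'·Δl_i + (W_i cosα_i − u_i·Δl_i)·tanφ'] / Σ W_i sinα_i, with Δl_i = b_i / cosα_i.
Slice 1: Δl = 2.4/cos(-13.0°) = 2.463 m; N'_1 = 94·cos(-13.0°) − 7·2.463 = 74.3; c'Δl = 20.44; W sinα = -21.1
Slice 2: Δl = 2.0/cos(-2.7°) = 2.002 m; N'_2 = 209·cos(-2.7°) − 13·2.002 = 182.7; c'Δl = 16.62; W sinα = -9.8
Slice 3: Δl = 1.9/cos6.4° = 1.912 m; N'_3 = 212·cos6.4° − 19·1.912 = 174.4; c'Δl = 15.87; W sinα = 23.6
Slice 4: Δl = 3.2/cos18.5° = 3.374 m; N'_4 = 323·cos18.5° − 46·3.374 = 151.1; c'Δl = 28.01; W sinα = 102.5
Slice 5: Δl = 2.2/cos32.3° = 2.603 m; N'_5 = 169·cos32.3° − 22·2.603 = 85.6; c'Δl = 21.60; W sinα = 90.3
Slice 6: Δl = 2.9/cos47.8° = 4.317 m; N'_6 = 106·cos47.8° − 8·4.317 = 36.7; c'Δl = 35.83; W sinα = 78.5
Σc'Δl = 138.4 kN/m; ΣN' = 704.8 kN/m; ΣW sinα = 264.0 kN/m
Resisting = 138.4 + 704.8·tan27.4° = 138.4 + 365.3 = 503.7 kN/m
FS = 503.7 / 264.0 = 1.908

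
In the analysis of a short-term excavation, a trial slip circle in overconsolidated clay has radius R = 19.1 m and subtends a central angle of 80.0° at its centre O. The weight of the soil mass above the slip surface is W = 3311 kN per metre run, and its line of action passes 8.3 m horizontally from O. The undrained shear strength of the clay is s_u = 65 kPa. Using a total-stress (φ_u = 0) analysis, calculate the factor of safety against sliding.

Taking moments about the centre O, the resisting moment is provided by the undrained shear strength acting along the arc:
Arc length L_a = R·θ = 19.1·(80.0°·π/180) = 19.1·1.3963 = 26.67 m
M_R = s_u·L_a·R = 65·26.67·19.1 = 33109.1 kN·m/m
M_D = W·d = 3311·8.3 = 27481.3 kN·m/m
FS = M_R / M_D = 33109.1 / 27481.3 = 1.205

FS = 1.20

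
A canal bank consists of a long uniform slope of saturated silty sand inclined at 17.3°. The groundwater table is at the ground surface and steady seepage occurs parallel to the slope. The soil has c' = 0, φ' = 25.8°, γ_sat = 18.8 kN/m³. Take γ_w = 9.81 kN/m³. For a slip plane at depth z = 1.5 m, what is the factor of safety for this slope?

With seepage parallel to the slope and the water table at the surface, the effective normal stress on the slip plane uses the buoyant unit weight γ' = γ_sat − γ_w while the driving shear stress uses γ_sat:
FS = [c' + γ' z cos²β tanφ'] / [γ_sat z sinβ cosβ]
(For c' = 0 this reduces to FS = (γ'/γ_sat)·tanφ'/tanβ.)
γ' = 18.8 − 9.81 = 8.99 kN/m³
Numerator = 0.0 + 8.99·1.5·cos²17.3°·tan25.8° = 0.0 + 8.99·1.5·0.9116·0.4834 = 5.942 kPa
Denominator = 18.8·1.5·sin17.3°·cos17.3° = 18.8·1.5·0.2974·0.9548 = 8.007 kPa
FS = 5.942 / 8.007 = 0.742

FS = 0.74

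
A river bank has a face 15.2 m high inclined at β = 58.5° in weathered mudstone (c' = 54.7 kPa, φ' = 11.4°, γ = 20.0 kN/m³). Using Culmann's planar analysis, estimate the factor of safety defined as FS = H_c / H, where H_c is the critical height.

FS = 1.88

H_c = (4c'/γ) · sinβ cosφ' / [1 − cos(β − φ')]
    = (4·54.7/20.0) · sin58.5°·cos11.4° / [1 − cos47.1°]
    = 10.940 · 0.8358 / 0.3193 = 28.64 m
FS = H_c / H = 28.64 / 15.2 = 1.884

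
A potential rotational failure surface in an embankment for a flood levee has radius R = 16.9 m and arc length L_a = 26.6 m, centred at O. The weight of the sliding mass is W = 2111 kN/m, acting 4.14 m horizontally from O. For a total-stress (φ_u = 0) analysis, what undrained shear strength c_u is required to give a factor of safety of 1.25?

FS = c_u·L_a·R / (W·d), so c_u = FS·W·d / (L_a·R).
c_u = 1.25·2111·4.14 / (26.60·16.9) = 10924.4 / 449.54 = 24.30 kPa

c_u = 24.3 kPa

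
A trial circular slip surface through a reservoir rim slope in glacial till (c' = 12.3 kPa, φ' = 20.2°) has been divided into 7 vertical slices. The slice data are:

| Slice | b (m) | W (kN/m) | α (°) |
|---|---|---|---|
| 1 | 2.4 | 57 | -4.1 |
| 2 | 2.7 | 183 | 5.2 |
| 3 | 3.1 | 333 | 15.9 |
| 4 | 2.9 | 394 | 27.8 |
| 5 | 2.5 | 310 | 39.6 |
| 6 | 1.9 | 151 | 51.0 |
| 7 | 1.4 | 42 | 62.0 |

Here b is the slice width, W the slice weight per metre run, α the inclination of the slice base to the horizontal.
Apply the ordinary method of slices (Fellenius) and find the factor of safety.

Ordinary method of slices: FS = Σ[c'·Δl_i + (W_i cosα_i)·tanφ'] / Σ W_i sinα_i, with Δl_i = b_i / cosα_i.
Slice 1: Δl = 2.4/cos(-4.1°) = 2.406 m; N'_1 = 57·cos(-4.1°) = 56.9; c'Δl = 29.60; W sinα = -4.1
Slice 2: Δl = 2.7/cos5.2° = 2.711 m; N'_2 = 183·cos5.2° = 182.2; c'Δl = 33.35; W sinα = 16.6
Slice 3: Δl = 3.1/cos15.9° = 3.223 m; N'_3 = 333·cos15.9° = 320.3; c'Δl = 39.65; W sinα = 91.2
Slice 4: Δl = 2.9/cos27.8° = 3.278 m; N'_4 = 394·cos27.8° = 348.5; c'Δl = 40.32; W sinα = 183.8
Slice 5: Δl = 2.5/cos39.6° = 3.245 m; N'_5 = 310·cos39.6° = 238.9; c'Δl = 39.91; W sinα = 197.6
Slice 6: Δl = 1.9/cos51.0° = 3.019 m; N'_6 = 151·cos51.0° = 95.0; c'Δl = 37.14; W sinα = 117.3
Slice 7: Δl = 1.4/cos62.0° = 2.982 m; N'_7 = 42·cos62.0° = 19.7; c'Δl = 36.68; W sinα = 37.1
Σc'Δl = 256.6 kN/m; ΣN' = 1261.5 kN/m; ΣW sinα = 639.5 kN/m
Resisting = 256.6 + 1261.5·tan20.2° = 256.6 + 464.1 = 720.8 kN/m
FS = 720.8 / 639.5 = 1.127

FS = 1.13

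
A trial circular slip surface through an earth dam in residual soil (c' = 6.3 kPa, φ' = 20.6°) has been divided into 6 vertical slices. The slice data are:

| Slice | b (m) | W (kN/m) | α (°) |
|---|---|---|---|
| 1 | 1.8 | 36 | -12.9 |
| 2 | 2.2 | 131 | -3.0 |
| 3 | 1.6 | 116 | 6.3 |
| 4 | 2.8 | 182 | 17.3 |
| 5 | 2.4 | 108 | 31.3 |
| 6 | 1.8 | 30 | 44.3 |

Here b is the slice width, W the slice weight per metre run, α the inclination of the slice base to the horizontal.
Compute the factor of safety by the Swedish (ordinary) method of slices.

FS = 2.34

Ordinary method of slices: FS = Σ[c'·Δl_i + (W_i cosα_i)·tanφ'] / Σ W_i sinα_i, with Δl_i = b_i / cosα_i.
Slice 1: Δl = 1.8/cos(-12.9°) = 1.847 m; N'_1 = 36·cos(-12.9°) = 35.1; c'Δl = 11.63; W sinα = -8.0
Slice 2: Δl = 2.2/cos(-3.0°) = 2.203 m; N'_2 = 131·cos(-3.0°) = 130.8; c'Δl = 13.88; W sinα = -6.9
Slice 3: Δl = 1.6/cos6.3° = 1.610 m; N'_3 = 116·cos6.3° = 115.3; c'Δl = 10.14; W sinα = 12.7
Slice 4: Δl = 2.8/cos17.3° = 2.933 m; N'_4 = 182·cos17.3° = 173.8; c'Δl = 18.48; W sinα = 54.1
Slice 5: Δl = 2.4/cos31.3° = 2.809 m; N'_5 = 108·cos31.3° = 92.3; c'Δl = 17.70; W sinα = 56.1
Slice 6: Δl = 1.8/cos44.3° = 2.515 m; N'_6 = 30·cos44.3° = 21.5; c'Δl = 15.84; W sinα = 21.0
Σc'Δl = 87.7 kN/m; ΣN' = 568.7 kN/m; ΣW sinα = 129.0 kN/m
Resisting = 87.7 + 568.7·tan20.6° = 87.7 + 213.8 = 301.4 kN/m
FS = 301.4 / 129.0 = 2.336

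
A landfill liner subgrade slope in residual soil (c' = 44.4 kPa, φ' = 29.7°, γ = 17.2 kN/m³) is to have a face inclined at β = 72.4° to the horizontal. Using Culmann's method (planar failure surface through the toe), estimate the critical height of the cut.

H_c = 32.25 m

Culmann's analysis gives the critical failure plane at α_cr = (β + φ')/2 = (72.4 + 29.7)/2 = 51.1°, and the critical height
H_c = (4c'/γ) · sinβ cosφ' / [1 − cos(β − φ')]
    = (4·44.4/17.2) · sin72.4°·cos29.7° / [1 − cos(42.7°)]
    = 10.326 · 0.9532·0.8686 / [1 − 0.7349]
    = 10.326 · 0.8280 / 0.2651
    = 32.25 m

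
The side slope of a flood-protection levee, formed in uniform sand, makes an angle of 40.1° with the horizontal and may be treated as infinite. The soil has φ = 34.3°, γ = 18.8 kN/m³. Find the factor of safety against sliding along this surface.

For a dry cohesionless infinite slope the factor of safety is FS = tanφ / tanβ.
FS = tan34.3° / tan40.1° = 0.6822 / 0.8421 = 0.810

FS = 0.81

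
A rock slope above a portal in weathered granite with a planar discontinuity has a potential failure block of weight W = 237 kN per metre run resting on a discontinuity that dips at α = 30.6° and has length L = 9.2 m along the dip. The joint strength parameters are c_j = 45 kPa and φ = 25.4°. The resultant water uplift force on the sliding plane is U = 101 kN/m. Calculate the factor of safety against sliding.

Resolving the block weight along and normal to the plane and applying the Mohr–Coulomb strength on the joint:
N' = W cosα − U = 237·cos30.6° − 101 = 103.0 kN/m
Driving force T = W sinα = 237·sin30.6° = 120.6 kN/m
Resisting force R = c_j·L + N'·tanφ = 45·9.2 + 103.0·tan25.4° = 414.0 + 48.9 = 462.9 kN/m
FS = R / T = 462.9 / 120.6 = 3.837

FS = 3.84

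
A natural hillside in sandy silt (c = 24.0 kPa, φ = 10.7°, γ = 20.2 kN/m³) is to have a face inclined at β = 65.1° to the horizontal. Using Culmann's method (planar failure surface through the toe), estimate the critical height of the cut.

Culmann's analysis gives the critical failure plane at α_cr = (β + φ)/2 = (65.1 + 10.7)/2 = 37.9°, and the critical height
H_c = (4c/γ) · sinβ cosφ / [1 − cos(β − φ)]
    = (4·24.0/20.2) · sin65.1°·cos10.7° / [1 − cos(54.4°)]
    = 4.752 · 0.9070·0.9826 / [1 − 0.5821]
    = 4.752 · 0.8913 / 0.4179
    = 10.14 m

H_c = 10.14 m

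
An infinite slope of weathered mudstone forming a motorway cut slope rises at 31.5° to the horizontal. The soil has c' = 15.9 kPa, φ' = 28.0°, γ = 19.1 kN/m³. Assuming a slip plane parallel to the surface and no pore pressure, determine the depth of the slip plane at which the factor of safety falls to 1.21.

z = 5.46 m

Setting FS = 1.21 in FS = [c' + γz cos²β tanφ'] / [γz sinβ cosβ] and solving for z:
z = c' / [γ cosβ (FS·sinβ − cosβ·tanφ')]
  = 15.9 / [19.1·cos31.5°·(1.21·sin31.5° − cos31.5°·tan28.0°)]
  = 15.9 / [19.1·0.8526·(1.21·0.5225 − 0.8526·0.5317)]
  = 15.9 / 2.9129 = 5.458 m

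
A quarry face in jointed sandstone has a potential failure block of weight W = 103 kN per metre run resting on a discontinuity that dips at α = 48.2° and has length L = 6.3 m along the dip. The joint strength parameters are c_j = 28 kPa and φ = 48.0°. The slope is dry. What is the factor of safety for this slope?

FS = 3.29

Resolving the block weight along and normal to the plane and applying the Mohr–Coulomb strength on the joint:
N' = W cosα = 103·cos48.2° = 68.7 kN/m
Driving force T = W sinα = 103·sin48.2° = 76.8 kN/m
Resisting force R = c_j·L + N'·tanφ = 28·6.3 + 68.7·tan48.0° = 176.4 + 76.2 = 252.6 kN/m
FS = R / T = 252.6 / 76.8 = 3.290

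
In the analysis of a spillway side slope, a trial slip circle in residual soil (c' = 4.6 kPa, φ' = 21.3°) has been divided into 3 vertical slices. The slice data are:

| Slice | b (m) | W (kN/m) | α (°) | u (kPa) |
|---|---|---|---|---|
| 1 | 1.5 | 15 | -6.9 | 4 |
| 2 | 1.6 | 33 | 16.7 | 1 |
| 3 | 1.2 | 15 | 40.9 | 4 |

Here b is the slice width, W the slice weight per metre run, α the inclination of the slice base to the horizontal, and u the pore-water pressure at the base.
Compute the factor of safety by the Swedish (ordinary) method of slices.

FS = 2.23

Ordinary method of slices: FS = Σ[c'·Δl_i + (W_i cosα_i − u_i·Δl_i)·tanφ'] / Σ W_i sinα_i, with Δl_i = b_i / cosα_i.
Slice 1: Δl = 1.5/cos(-6.9°) = 1.511 m; N'_1 = 15·cos(-6.9°) − 4·1.511 = 8.8; c'Δl = 6.95; W sinα = -1.8
Slice 2: Δl = 1.6/cos16.7° = 1.670 m; N'_2 = 33·cos16.7° − 1·1.670 = 29.9; c'Δl = 7.68; W sinα = 9.5
Slice 3: Δl = 1.2/cos40.9° = 1.588 m; N'_3 = 15·cos40.9° − 4·1.588 = 5.0; c'Δl = 7.30; W sinα = 9.8
Σc'Δl = 21.9 kN/m; ΣN' = 43.8 kN/m; ΣW sinα = 17.5 kN/m
Resisting = 21.9 + 43.8·tan21.3° = 21.9 + 17.1 = 39.0 kN/m
FS = 39.0 / 17.5 = 2.229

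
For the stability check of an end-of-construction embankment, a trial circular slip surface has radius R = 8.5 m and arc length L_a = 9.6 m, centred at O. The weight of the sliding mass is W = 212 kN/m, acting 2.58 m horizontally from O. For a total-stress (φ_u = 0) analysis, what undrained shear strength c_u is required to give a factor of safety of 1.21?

FS = c_u·L_a·R / (W·d), so c_u = FS·W·d / (L_a·R).
c_u = 1.21·212·2.58 / (9.60·8.5) = 661.8 / 81.60 = 8.11 kPa

c_u = 8.1 kPa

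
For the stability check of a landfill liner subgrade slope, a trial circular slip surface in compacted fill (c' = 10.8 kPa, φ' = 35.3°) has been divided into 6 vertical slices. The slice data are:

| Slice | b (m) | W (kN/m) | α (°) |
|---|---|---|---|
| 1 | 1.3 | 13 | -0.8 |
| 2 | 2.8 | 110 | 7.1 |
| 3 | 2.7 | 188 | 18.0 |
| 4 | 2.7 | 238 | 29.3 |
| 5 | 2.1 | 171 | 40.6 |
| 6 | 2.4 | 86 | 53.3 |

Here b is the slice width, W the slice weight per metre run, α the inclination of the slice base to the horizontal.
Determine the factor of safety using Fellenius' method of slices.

Ordinary method of slices: FS = Σ[c'·Δl_i + (W_i cosα_i)·tanφ'] / Σ W_i sinα_i, with Δl_i = b_i / cosα_i.
Slice 1: Δl = 1.3/cos(-0.8°) = 1.300 m; N'_1 = 13·cos(-0.8°) = 13.0; c'Δl = 14.04; W sinα = -0.2
Slice 2: Δl = 2.8/cos7.1° = 2.822 m; N'_2 = 110·cos7.1° = 109.2; c'Δl = 30.47; W sinα = 13.6
Slice 3: Δl = 2.7/cos18.0° = 2.839 m; N'_3 = 188·cos18.0° = 178.8; c'Δl = 30.66; W sinα = 58.1
Slice 4: Δl = 2.7/cos29.3° = 3.096 m; N'_4 = 238·cos29.3° = 207.6; c'Δl = 33.44; W sinα = 116.5
Slice 5: Δl = 2.1/cos40.6° = 2.766 m; N'_5 = 171·cos40.6° = 129.8; c'Δl = 29.87; W sinα = 111.3
Slice 6: Δl = 2.4/cos53.3° = 4.016 m; N'_6 = 86·cos53.3° = 51.4; c'Δl = 43.37; W sinα = 69.0
Σc'Δl = 181.9 kN/m; ΣN' = 689.7 kN/m; ΣW sinα = 368.2 kN/m
Resisting = 181.9 + 689.7·tan35.3° = 181.9 + 488.4 = 670.2 kN/m
FS = 670.2 / 368.2 = 1.820

FS = 1.82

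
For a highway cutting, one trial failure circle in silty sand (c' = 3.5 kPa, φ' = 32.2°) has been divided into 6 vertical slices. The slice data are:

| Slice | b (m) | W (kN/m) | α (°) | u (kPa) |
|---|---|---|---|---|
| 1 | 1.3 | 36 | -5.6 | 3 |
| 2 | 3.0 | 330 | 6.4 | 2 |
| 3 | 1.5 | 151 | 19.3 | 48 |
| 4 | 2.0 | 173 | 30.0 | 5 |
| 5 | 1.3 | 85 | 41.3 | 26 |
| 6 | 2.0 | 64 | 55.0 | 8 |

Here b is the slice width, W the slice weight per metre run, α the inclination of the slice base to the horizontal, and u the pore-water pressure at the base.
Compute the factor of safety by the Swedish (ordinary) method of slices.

FS = 1.50

Ordinary method of slices: FS = Σ[c'·Δl_i + (W_i cosα_i − u_i·Δl_i)·tanφ'] / Σ W_i sinα_i, with Δl_i = b_i / cosα_i.
Slice 1: Δl = 1.3/cos(-5.6°) = 1.306 m; N'_1 = 36·cos(-5.6°) − 3·1.306 = 31.9; c'Δl = 4.57; W sinα = -3.5
Slice 2: Δl = 3.0/cos6.4° = 3.019 m; N'_2 = 330·cos6.4° − 2·3.019 = 321.9; c'Δl = 10.57; W sinα = 36.8
Slice 3: Δl = 1.5/cos19.3° = 1.589 m; N'_3 = 151·cos19.3° − 48·1.589 = 66.2; c'Δl = 5.56; W sinα = 49.9
Slice 4: Δl = 2.0/cos30.0° = 2.309 m; N'_4 = 173·cos30.0° − 5·2.309 = 138.3; c'Δl = 8.08; W sinα = 86.5
Slice 5: Δl = 1.3/cos41.3° = 1.730 m; N'_5 = 85·cos41.3° − 26·1.730 = 18.9; c'Δl = 6.06; W sinα = 56.1
Slice 6: Δl = 2.0/cos55.0° = 3.487 m; N'_6 = 64·cos55.0° − 8·3.487 = 8.8; c'Δl = 12.20; W sinα = 52.4
Σc'Δl = 47.0 kN/m; ΣN' = 586.0 kN/m; ΣW sinα = 278.2 kN/m
Resisting = 47.0 + 586.0·tan32.2° = 47.0 + 369.0 = 416.1 kN/m
FS = 416.1 / 278.2 = 1.496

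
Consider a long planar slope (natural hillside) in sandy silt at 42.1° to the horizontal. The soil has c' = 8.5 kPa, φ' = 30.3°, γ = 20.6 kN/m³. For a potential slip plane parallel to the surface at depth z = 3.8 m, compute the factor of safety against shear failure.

FS = 0.87

For an infinite slope with a slip plane parallel to the surface (no pore pressure): FS = [c' + γz cos²β tanφ'] / [γz sinβ cosβ].
γz = 20.6·3.8 = 78.28 kN/m²
Numerator = 8.5 + 78.28·cos²42.1°·tan30.3° = 8.5 + 78.28·0.5505·0.5844 = 33.683 kPa
Denominator = 78.28·sin42.1°·cos42.1° = 78.28·0.6704·0.7420 = 38.940 kPa
FS = 33.683 / 38.940 = 0.865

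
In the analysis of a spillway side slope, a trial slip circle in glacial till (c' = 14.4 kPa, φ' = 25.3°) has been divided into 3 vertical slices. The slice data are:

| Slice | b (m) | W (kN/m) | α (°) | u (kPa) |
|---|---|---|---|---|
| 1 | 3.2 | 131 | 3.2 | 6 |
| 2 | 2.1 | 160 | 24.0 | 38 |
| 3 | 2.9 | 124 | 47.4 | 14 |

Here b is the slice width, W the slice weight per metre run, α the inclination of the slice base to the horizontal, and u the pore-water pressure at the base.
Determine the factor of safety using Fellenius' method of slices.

FS = 1.42

Ordinary method of slices: FS = Σ[c'·Δl_i + (W_i cosα_i − u_i·Δl_i)·tanφ'] / Σ W_i sinα_i, with Δl_i = b_i / cosα_i.
Slice 1: Δl = 3.2/cos3.2° = 3.205 m; N'_1 = 131·cos3.2° − 6·3.205 = 111.6; c'Δl = 46.15; W sinα = 7.3
Slice 2: Δl = 2.1/cos24.0° = 2.299 m; N'_2 = 160·cos24.0° − 38·2.299 = 58.8; c'Δl = 33.10; W sinα = 65.1
Slice 3: Δl = 2.9/cos47.4° = 4.284 m; N'_3 = 124·cos47.4° − 14·4.284 = 24.0; c'Δl = 61.70; W sinα = 91.3
Σc'Δl = 140.9 kN/m; ΣN' = 194.3 kN/m; ΣW sinα = 163.7 kN/m
Resisting = 140.9 + 194.3·tan25.3° = 140.9 + 91.9 = 232.8 kN/m
FS = 232.8 / 163.7 = 1.422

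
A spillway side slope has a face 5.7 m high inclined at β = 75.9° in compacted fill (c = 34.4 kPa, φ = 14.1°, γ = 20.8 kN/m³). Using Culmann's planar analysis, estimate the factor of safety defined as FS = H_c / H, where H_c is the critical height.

FS = 2.07

H_c = (4c/γ) · sinβ cosφ / [1 − cos(β − φ)]
    = (4·34.4/20.8) · sin75.9°·cos14.1° / [1 − cos61.8°]
    = 6.615 · 0.9407 / 0.5274 = 11.80 m
FS = H_c / H = 11.80 / 5.7 = 2.070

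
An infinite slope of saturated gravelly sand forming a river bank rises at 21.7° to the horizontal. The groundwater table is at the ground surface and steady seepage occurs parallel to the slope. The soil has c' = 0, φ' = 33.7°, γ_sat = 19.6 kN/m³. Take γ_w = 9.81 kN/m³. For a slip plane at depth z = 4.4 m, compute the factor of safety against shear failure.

FS = 0.84

With seepage parallel to the slope and the water table at the surface, the effective normal stress on the slip plane uses the buoyant unit weight γ' = γ_sat − γ_w while the driving shear stress uses γ_sat:
FS = [c' + γ' z cos²β tanφ'] / [γ_sat z sinβ cosβ]
(For c' = 0 this reduces to FS = (γ'/γ_sat)·tanφ'/tanβ.)
γ' = 19.6 − 9.81 = 9.79 kN/m³
Numerator = 0.0 + 9.79·4.4·cos²21.7°·tan33.7° = 0.0 + 9.79·4.4·0.8633·0.6669 = 24.801 kPa
Denominator = 19.6·4.4·sin21.7°·cos21.7° = 19.6·4.4·0.3697·0.9291 = 29.627 kPa
FS = 24.801 / 29.627 = 0.837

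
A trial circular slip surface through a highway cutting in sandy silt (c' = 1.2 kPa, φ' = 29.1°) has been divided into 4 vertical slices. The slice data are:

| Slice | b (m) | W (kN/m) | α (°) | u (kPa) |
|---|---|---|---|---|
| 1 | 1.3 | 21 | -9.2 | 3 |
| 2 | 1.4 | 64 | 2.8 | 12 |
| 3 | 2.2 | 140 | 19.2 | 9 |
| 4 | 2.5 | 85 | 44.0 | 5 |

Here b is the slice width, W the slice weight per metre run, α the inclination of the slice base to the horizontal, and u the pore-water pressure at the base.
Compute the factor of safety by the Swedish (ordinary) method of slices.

Ordinary method of slices: FS = Σ[c'·Δl_i + (W_i cosα_i − u_i·Δl_i)·tanφ'] / Σ W_i sinα_i, with Δl_i = b_i / cosα_i.
Slice 1: Δl = 1.3/cos(-9.2°) = 1.317 m; N'_1 = 21·cos(-9.2°) − 3·1.317 = 16.8; c'Δl = 1.58; W sinα = -3.4
Slice 2: Δl = 1.4/cos2.8° = 1.402 m; N'_2 = 64·cos2.8° − 12·1.402 = 47.1; c'Δl = 1.68; W sinα = 3.1
Slice 3: Δl = 2.2/cos19.2° = 2.330 m; N'_3 = 140·cos19.2° − 9·2.330 = 111.2; c'Δl = 2.80; W sinα = 46.0
Slice 4: Δl = 2.5/cos44.0° = 3.475 m; N'_4 = 85·cos44.0° − 5·3.475 = 43.8; c'Δl = 4.17; W sinα = 59.0
Σc'Δl = 10.2 kN/m; ΣN' = 218.9 kN/m; ΣW sinα = 104.9 kN/m
Resisting = 10.2 + 218.9·tan29.1° = 10.2 + 121.8 = 132.1 kN/m
FS = 132.1 / 104.9 = 1.259

FS = 1.26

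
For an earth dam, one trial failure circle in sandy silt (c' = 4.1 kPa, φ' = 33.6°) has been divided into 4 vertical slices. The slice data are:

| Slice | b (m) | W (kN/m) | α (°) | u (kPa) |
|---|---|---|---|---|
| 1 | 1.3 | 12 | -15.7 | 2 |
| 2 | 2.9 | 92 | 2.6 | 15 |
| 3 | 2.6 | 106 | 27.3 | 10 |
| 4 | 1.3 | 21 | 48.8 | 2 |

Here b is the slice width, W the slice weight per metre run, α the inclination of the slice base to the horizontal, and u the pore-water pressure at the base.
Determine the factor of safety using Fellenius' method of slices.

FS = 1.92

Ordinary method of slices: FS = Σ[c'·Δl_i + (W_i cosα_i − u_i·Δl_i)·tanφ'] / Σ W_i sinα_i, with Δl_i = b_i / cosα_i.
Slice 1: Δl = 1.3/cos(-15.7°) = 1.350 m; N'_1 = 12·cos(-15.7°) − 2·1.350 = 8.9; c'Δl = 5.54; W sinα = -3.2
Slice 2: Δl = 2.9/cos2.6° = 2.903 m; N'_2 = 92·cos2.6° − 15·2.903 = 48.4; c'Δl = 11.90; W sinα = 4.2
Slice 3: Δl = 2.6/cos27.3° = 2.926 m; N'_3 = 106·cos27.3° − 10·2.926 = 64.9; c'Δl = 12.00; W sinα = 48.6
Slice 4: Δl = 1.3/cos48.8° = 1.974 m; N'_4 = 21·cos48.8° − 2·1.974 = 9.9; c'Δl = 8.09; W sinα = 15.8
Σc'Δl = 37.5 kN/m; ΣN' = 132.0 kN/m; ΣW sinα = 65.3 kN/m
Resisting = 37.5 + 132.0·tan33.6° = 37.5 + 87.7 = 125.2 kN/m
FS = 125.2 / 65.3 = 1.917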